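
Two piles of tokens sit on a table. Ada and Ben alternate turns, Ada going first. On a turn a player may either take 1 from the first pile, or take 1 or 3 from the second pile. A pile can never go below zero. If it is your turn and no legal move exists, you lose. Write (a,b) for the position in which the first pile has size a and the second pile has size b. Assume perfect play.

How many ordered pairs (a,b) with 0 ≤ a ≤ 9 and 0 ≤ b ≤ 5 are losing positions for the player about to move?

30

Compute win/loss labels from the base case upward. A position with no move is L. Any other position is W if it can reach an L in one move, else L.
Every move lowers a or b (never raises either), so fill the grid row by row in increasing a, and left to right within a row: each cell's successors are then already labelled.
      b=0  b=1  b=2  b=3  b=4  b=5
a=0:    L    W    L    W    L    W
a=1:    W    L    W    L    W    L
a=2:    L    W    L    W    L    W
a=3:    W    L    W    L    W    L
a=4:    L    W    L    W    L    W
a=5:    W    L    W    L    W    L
a=6:    L    W    L    W    L    W
a=7:    W    L    W    L    W    L
a=8:    L    W    L    W    L    W
a=9:    W    L    W    L    W    L
Cells with no legal move (terminal, hence L): (0,0).
The remaining L cells, each justified by listing all of its moves:
(0,2): only reaches (0,1)(W), which is W → L
(0,4): only reaches (0,3)(W), (0,1)(W), all W → L
(1,1): only reaches (0,1)(W), (1,0)(W), all W → L
(1,3): only reaches (0,3)(W), (1,2)(W), (1,0)(W), all W → L
(1,5): only reaches (0,5)(W), (1,4)(W), (1,2)(W), all W → L
(2,0): only reaches (1,0)(W), which is W → L
(2,2): only reaches (1,2)(W), (2,1)(W), all W → L
(2,4): only reaches (1,4)(W), (2,3)(W), (2,1)(W), all W → L
(3,1): only reaches (2,1)(W), (3,0)(W), all W → L
(3,3): only reaches (2,3)(W), (3,2)(W), (3,0)(W), all W → L
(3,5): only reaches (2,5)(W), (3,4)(W), (3,2)(W), all W → L
(4,0): only reaches (3,0)(W), which is W → L
(4,2): only reaches (3,2)(W), (4,1)(W), all W → L
(4,4): only reaches (3,4)(W), (4,3)(W), (4,1)(W), all W → L
(5,1): only reaches (4,1)(W), (5,0)(W), all W → L
(5,3): only reaches (4,3)(W), (5,2)(W), (5,0)(W), all W → L
(5,5): only reaches (4,5)(W), (5,4)(W), (5,2)(W), all W → L
(6,0): only reaches (5,0)(W), which is W → L
(6,2): only reaches (5,2)(W), (6,1)(W), all W → L
(6,4): only reaches (5,4)(W), (6,3)(W), (6,1)(W), all W → L
(7,1): only reaches (6,1)(W), (7,0)(W), all W → L
(7,3): only reaches (6,3)(W), (7,2)(W), (7,0)(W), all W → L
(7,5): only reaches (6,5)(W), (7,4)(W), (7,2)(W), all W → L
(8,0): only reaches (7,0)(W), which is W → L
(8,2): only reaches (7,2)(W), (8,1)(W), all W → L
(8,4): only reaches (7,4)(W), (8,3)(W), (8,1)(W), all W → L
(9,1): only reaches (8,1)(W), (9,0)(W), all W → L
(9,3): only reaches (8,3)(W), (9,2)(W), (9,0)(W), all W → L
(9,5): only reaches (8,5)(W), (9,4)(W), (9,2)(W), all W → L
Every other cell has at least one move into one of the L cells above, so it is W.
L cells per row: a=0: 3, a=1: 3, a=2: 3, a=3: 3, a=4: 3, a=5: 3, a=6: 3, a=7: 3, a=8: 3, a=9: 3; total 30.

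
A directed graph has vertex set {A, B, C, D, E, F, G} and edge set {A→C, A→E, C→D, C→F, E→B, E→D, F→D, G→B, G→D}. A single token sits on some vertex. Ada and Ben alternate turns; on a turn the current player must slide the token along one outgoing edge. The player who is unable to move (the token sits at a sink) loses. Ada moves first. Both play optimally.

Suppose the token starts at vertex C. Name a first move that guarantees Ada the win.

Move to D.

Build the W/L table. Terminal = L. A non-terminal position is W if it has a move to some L; otherwise it is L.
Every edge goes from a vertex to one that appears earlier in the order B, D, F, C, G, E, A, so processing vertices in that order labels each vertex after all of its successors.
B: no outgoing edge → L
D: no outgoing edge → L
F: W (go to D, an L position)
C: W (go to D, an L position)
G: W (go to D, an L position)
E: W (go to D, an L position)
A: L (options E(W), C(W) are all W)
From C, the L positions reachable in one move are: D.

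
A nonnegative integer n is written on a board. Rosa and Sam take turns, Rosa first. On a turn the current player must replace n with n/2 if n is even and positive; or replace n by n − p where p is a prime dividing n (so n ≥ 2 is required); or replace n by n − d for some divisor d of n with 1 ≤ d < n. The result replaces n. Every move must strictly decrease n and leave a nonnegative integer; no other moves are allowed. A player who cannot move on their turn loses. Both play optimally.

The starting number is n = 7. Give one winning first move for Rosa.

Move to 0.

Build the W/L table. Terminal = L. A non-terminal position is W if it has a move to some L; otherwise it is L.
n=0: no move → L
n=1: no move → L
n=2: W (go to 0, an L position)
n=3: W (go to 0, an L position)
n=4: L (options 2(W), 3(W) are all W)
n=5: W (go to 0, an L position)
n=6: W (go to 4, an L position)
n=7: W (go to 0, an L position)
From 7, the L positions reachable in one move are: 0.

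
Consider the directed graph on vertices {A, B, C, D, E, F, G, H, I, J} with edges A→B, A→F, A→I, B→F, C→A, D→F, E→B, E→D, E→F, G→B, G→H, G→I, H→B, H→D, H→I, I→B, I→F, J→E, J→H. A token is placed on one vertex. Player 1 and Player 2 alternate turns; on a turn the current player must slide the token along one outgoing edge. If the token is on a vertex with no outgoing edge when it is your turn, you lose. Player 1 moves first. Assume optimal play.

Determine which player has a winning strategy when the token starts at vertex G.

Label each position W (a win for the player to move) or L (a loss). A position with no legal move is L; any other position is W exactly when some move reaches an L, and L when every move reaches a W.
Every edge goes from a vertex to one that appears earlier in the order F, B, I, D, A, H, G, C, E, J, so processing vertices in that order labels each vertex after all of its successors.
F: no outgoing edge → L
B: can move to F, which is L ⇒ W
I: can move to F, which is L ⇒ W
D: can move to F, which is L ⇒ W
A: can move to F, which is L ⇒ W
H: moves to D(W), I(W), B(W); every one is W ⇒ L
G: can move to H, which is L ⇒ W
C: the only move is to A(W), a W ⇒ L
E: can move to F, which is L ⇒ W
J: can move to H, which is L ⇒ W
The starting position G is W: Player 1 should move to H, handing over an L position.

Player 1 wins.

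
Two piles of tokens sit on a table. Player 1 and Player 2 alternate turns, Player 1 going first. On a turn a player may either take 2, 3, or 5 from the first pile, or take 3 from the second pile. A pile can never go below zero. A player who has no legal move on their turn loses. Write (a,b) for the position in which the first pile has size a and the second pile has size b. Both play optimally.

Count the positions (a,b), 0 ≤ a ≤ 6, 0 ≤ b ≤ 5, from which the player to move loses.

12

Positions with no move are L. A position that does have a move is losing for the player to move precisely when every available move leads to a winning position for the opponent. Fill in the labels:
Every move lowers a or b (never raises either), so fill the grid row by row in increasing a, and left to right within a row: each cell's successors are then already labelled.
      b=0  b=1  b=2  b=3  b=4  b=5
a=0:    L    L    L    W    W    W
a=1:    L    L    L    W    W    W
a=2:    W    W    W    L    L    L
a=3:    W    W    W    L    L    L
a=4:    W    W    W    W    W    W
a=5:    W    W    W    W    W    W
a=6:    W    W    W    W    W    W
Cells with no legal move (terminal, hence L): (0,0), (0,1), (0,2), (1,0), (1,1), (1,2).
The remaining L cells, each justified by listing all of its moves:
(2,3): L (options (0,3)(W), (2,0)(W) are all W)
(2,4): L (options (0,4)(W), (2,1)(W) are all W)
(2,5): L (options (0,5)(W), (2,2)(W) are all W)
(3,3): L (options (1,3)(W), (0,3)(W), (3,0)(W) are all W)
(3,4): L (options (1,4)(W), (0,4)(W), (3,1)(W) are all W)
(3,5): L (options (1,5)(W), (0,5)(W), (3,2)(W) are all W)
Every other cell has at least one move into one of the L cells above, so it is W.
L cells per row: a=0: 3, a=1: 3, a=2: 3, a=3: 3, a=4: 0, a=5: 0, a=6: 0; total 12.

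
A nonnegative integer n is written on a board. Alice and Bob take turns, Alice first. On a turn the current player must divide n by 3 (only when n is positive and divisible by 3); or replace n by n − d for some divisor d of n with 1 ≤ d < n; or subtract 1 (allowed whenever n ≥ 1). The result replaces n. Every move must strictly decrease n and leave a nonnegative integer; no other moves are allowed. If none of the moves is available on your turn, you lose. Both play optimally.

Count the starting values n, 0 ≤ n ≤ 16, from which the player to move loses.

8

Work bottom-up. With no move the player to move loses. Otherwise the position is W if at least one move leads to an L position for the opponent, and L if every move leads to a W.
n=0: no move → L
n=1: reaches L-position 0 → W
n=2: only reaches 1(W), which is W → L
n=3: reaches L-position 2 → W
n=4: reaches L-position 2 → W
n=5: only reaches 4(W), which is W → L
n=6: reaches L-position 2 → W
n=7: only reaches 6(W), which is W → L
n=8: reaches L-position 7 → W
n=9: only reaches 3(W), 6(W), 8(W), all W → L
n=10: reaches L-position 5 → W
n=11: only reaches 10(W), which is W → L
n=12: reaches L-position 9 → W
n=13: only reaches 12(W), which is W → L
n=14: reaches L-position 7 → W
n=15: reaches L-position 5 → W
n=16: only reaches 8(W), 12(W), 14(W), 15(W), all W → L
L entries with 0 ≤ n ≤ 16: n = 0, 2, 5, 7, 9, 11, 13, 16; that makes 8.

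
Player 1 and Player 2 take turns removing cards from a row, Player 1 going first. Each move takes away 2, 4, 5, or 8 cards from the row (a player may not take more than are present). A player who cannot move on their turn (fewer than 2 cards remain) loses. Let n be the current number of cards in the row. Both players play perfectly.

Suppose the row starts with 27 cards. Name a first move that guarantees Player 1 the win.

Label each position W (a win for the player to move) or L (a loss). A position with no legal move is L; any other position is W exactly when some move reaches an L, and L when every move reaches a W.
n=0: no move → L
n=1: no move → L
n=2: can move to 0, which is L ⇒ W
n=3: can move to 1, which is L ⇒ W
n=4: can move to 0, which is L ⇒ W
n=5: can move to 1, which is L ⇒ W
n=6: can move to 1, which is L ⇒ W
n=7: moves to 5(W), 3(W), 2(W); every one is W ⇒ L
n=8: can move to 0, which is L ⇒ W
n=9: can move to 7, which is L ⇒ W
n=10: moves to 8(W), 6(W), 5(W), 2(W); every one is W ⇒ L
n=11: can move to 7, which is L ⇒ W
n=12: can move to 10, which is L ⇒ W
n=13: moves to 11(W), 9(W), 8(W), 5(W); every one is W ⇒ L
n=14: can move to 10, which is L ⇒ W
n=15: can move to 13, which is L ⇒ W
n=16: moves to 14(W), 12(W), 11(W), 8(W); every one is W ⇒ L
n=17: can move to 13, which is L ⇒ W
n=18: can move to 16, which is L ⇒ W
n=19: moves to 17(W), 15(W), 14(W), 11(W); every one is W ⇒ L
n=20: can move to 16, which is L ⇒ W
n=21: can move to 19, which is L ⇒ W
n=22: moves to 20(W), 18(W), 17(W), 14(W); every one is W ⇒ L
n=23: can move to 19, which is L ⇒ W
n=24: can move to 22, which is L ⇒ W
n=25: moves to 23(W), 21(W), 20(W), 17(W); every one is W ⇒ L
n=26: can move to 22, which is L ⇒ W
n=27: can move to 25, which is L ⇒ W
From 27, the L positions reachable in one move are: 25, 22, 19. Any move reaching one of these is winning.

Remove 2, leaving 25.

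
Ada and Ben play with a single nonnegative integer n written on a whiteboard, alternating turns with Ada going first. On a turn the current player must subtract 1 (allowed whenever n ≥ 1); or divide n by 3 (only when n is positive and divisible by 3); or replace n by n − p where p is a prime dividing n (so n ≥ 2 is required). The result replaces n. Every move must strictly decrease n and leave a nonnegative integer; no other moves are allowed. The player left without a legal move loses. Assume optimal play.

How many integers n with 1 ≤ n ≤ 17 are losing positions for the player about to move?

Label each position W (a win for the player to move) or L (a loss). A position with no legal move is L; any other position is W exactly when some move reaches an L, and L when every move reaches a W.
n=0: no move → L
n=1: reaches L-position 0 → W
n=2: reaches L-position 0 → W
n=3: reaches L-position 0 → W
n=4: only reaches 2(W), 3(W), all W → L
n=5: reaches L-position 0 → W
n=6: reaches L-position 4 → W
n=7: reaches L-position 0 → W
n=8: only reaches 6(W), 7(W), all W → L
n=9: reaches L-position 8 → W
n=10: reaches L-position 8 → W
n=11: reaches L-position 0 → W
n=12: reaches L-position 4 → W
n=13: reaches L-position 0 → W
n=14: only reaches 7(W), 12(W), 13(W), all W → L
n=15: reaches L-position 14 → W
n=16: reaches L-position 14 → W
n=17: reaches L-position 0 → W
L entries with 1 ≤ n ≤ 17 (n=0 is outside the asked range and is not counted): n = 4, 8, 14; that makes 3.

3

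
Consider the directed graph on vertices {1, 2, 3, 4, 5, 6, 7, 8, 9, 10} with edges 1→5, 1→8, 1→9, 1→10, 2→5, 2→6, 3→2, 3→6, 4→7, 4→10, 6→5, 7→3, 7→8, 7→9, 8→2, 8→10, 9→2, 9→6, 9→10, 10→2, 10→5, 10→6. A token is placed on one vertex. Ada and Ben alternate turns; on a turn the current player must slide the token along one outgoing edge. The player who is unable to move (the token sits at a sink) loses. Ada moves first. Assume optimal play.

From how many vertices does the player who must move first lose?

Build the W/L table. Terminal = L. A non-terminal position is W if it has a move to some L; otherwise it is L.
Every edge goes from a vertex to one that appears earlier in the order 5, 6, 2, 10, 8, 3, 9, 7, 1, 4, so processing vertices in that order labels each vertex after all of its successors.
5: no outgoing edge → L
6: W (go to 5, an L position)
2: W (go to 5, an L position)
10: W (go to 5, an L position)
8: L (options 10(W), 2(W) are all W)
3: L (options 2(W), 6(W) are all W)
9: L (options 10(W), 2(W), 6(W) are all W)
7: W (go to 9, an L position)
1: W (go to 9, an L position)
4: L (options 7(W), 10(W) are all W)
The L vertices are 3, 4, 5, 8, 9; that is 5 in all.

5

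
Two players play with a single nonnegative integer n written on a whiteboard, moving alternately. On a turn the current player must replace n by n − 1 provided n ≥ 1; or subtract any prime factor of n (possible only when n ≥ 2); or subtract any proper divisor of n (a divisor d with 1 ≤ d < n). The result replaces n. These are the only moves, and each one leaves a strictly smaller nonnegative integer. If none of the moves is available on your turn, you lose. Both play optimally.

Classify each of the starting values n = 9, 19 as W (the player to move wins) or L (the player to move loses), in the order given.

Label each position W (a win for the player to move) or L (a loss). A position with no legal move is L; any other position is W exactly when some move reaches an L, and L when every move reaches a W.
n=0: no move → L
n=1: can move to 0, which is L ⇒ W
n=2: can move to 0, which is L ⇒ W
n=3: can move to 0, which is L ⇒ W
n=4: moves to 2(W), 3(W); every one is W ⇒ L
n=5: can move to 0, which is L ⇒ W
n=6: can move to 4, which is L ⇒ W
n=7: can move to 0, which is L ⇒ W
n=8: can move to 4, which is L ⇒ W
n=9: moves to 6(W), 8(W); every one is W ⇒ L
n=10: can move to 9, which is L ⇒ W
n=11: can move to 0, which is L ⇒ W
n=12: can move to 9, which is L ⇒ W
n=13: can move to 0, which is L ⇒ W
n=14: moves to 7(W), 12(W), 13(W); every one is W ⇒ L
n=15: can move to 14, which is L ⇒ W
n=16: can move to 14, which is L ⇒ W
n=17: can move to 0, which is L ⇒ W
n=18: can move to 9, which is L ⇒ W
n=19: can move to 0, which is L ⇒ W

9: L, 19: W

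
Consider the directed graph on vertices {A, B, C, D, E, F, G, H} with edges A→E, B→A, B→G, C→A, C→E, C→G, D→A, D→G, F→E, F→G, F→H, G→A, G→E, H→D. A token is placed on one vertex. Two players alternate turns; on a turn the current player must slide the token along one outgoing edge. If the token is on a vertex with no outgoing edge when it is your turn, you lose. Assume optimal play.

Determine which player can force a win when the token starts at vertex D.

The second player wins.

Use the standard recursion: the mover loses at a terminal position; elsewhere, the mover wins exactly when some move hands the opponent an L position.
Every edge goes from a vertex to one that appears earlier in the order E, A, G, D, H, C, F, B, so processing vertices in that order labels each vertex after all of its successors.
E: no outgoing edge → L
A: can move to E, which is L ⇒ W
G: can move to E, which is L ⇒ W
D: moves to G(W), A(W); every one is W ⇒ L
H: can move to D, which is L ⇒ W
C: can move to E, which is L ⇒ W
F: can move to E, which is L ⇒ W
B: moves to G(W), A(W); every one is W ⇒ L
Every move from D reaches a W position, so the mover loses.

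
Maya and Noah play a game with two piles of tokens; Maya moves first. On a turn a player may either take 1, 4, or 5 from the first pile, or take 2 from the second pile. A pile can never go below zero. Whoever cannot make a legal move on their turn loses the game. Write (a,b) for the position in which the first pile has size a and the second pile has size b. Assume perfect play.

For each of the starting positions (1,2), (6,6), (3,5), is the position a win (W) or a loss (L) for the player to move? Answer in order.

(1,2): L, (6,6): W, (3,5): W

Build the W/L table. Terminal = L. A non-terminal position is W if it has a move to some L; otherwise it is L.
No move ever increases a pile, so every position that can arise here has a ≤ 6 and b ≤ 6; it is enough to label the cells with 0 ≤ a ≤ 6 and 0 ≤ b ≤ 6.
Every move lowers a or b (never raises either), so fill the grid row by row in increasing a, and left to right within a row: each cell's successors are then already labelled.
      b=0  b=1  b=2  b=3  b=4  b=5  b=6
a=0:    L    L    W    W    L    L    W
a=1:    W    W    L    L    W    W    L
a=2:    L    L    W    W    L    L    W
a=3:    W    W    L    L    W    W    L
a=4:    W    W    W    W    W    W    W
a=5:    W    W    W    W    W    W    W
a=6:    W    W    W    W    W    W    W
Cells with no legal move (terminal, hence L): (0,0), (0,1).
The remaining L cells, each justified by listing all of its moves:
(0,4): →(0,2)(W) only, which is W, so L
(0,5): →(0,3)(W) only, which is W, so L
(1,2): →(0,2)(W), (1,0)(W) — all W, so L
(1,3): →(0,3)(W), (1,1)(W) — all W, so L
(1,6): →(0,6)(W), (1,4)(W) — all W, so L
(2,0): →(1,0)(W) only, which is W, so L
(2,1): →(1,1)(W) only, which is W, so L
(2,4): →(1,4)(W), (2,2)(W) — all W, so L
(2,5): →(1,5)(W), (2,3)(W) — all W, so L
(3,2): →(2,2)(W), (3,0)(W) — all W, so L
(3,3): →(2,3)(W), (3,1)(W) — all W, so L
(3,6): →(2,6)(W), (3,4)(W) — all W, so L
Every other cell has at least one move into one of the L cells above, so it is W.
(1,2): one of the L cells justified above, so L
(6,6): the move to (1,6) reaches an L cell, so W
(3,5): the move to (2,5) reaches an L cell, so W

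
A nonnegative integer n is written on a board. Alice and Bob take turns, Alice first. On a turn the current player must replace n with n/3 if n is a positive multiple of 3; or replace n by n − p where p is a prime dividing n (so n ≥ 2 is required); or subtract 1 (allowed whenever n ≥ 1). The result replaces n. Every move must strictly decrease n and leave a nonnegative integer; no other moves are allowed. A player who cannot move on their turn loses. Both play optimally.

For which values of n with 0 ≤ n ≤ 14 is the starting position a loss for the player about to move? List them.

Classify positions by backward induction: terminal positions (no move available) are L. From any other position, the mover wins iff some move reaches an L.
n=0: no move → L
n=1: reaches L-position 0 → W
n=2: reaches L-position 0 → W
n=3: reaches L-position 0 → W
n=4: only reaches 2(W), 3(W), all W → L
n=5: reaches L-position 0 → W
n=6: reaches L-position 4 → W
n=7: reaches L-position 0 → W
n=8: only reaches 6(W), 7(W), all W → L
n=9: reaches L-position 8 → W
n=10: reaches L-position 8 → W
n=11: reaches L-position 0 → W
n=12: reaches L-position 4 → W
n=13: reaches L-position 0 → W
n=14: only reaches 7(W), 12(W), 13(W), all W → L
The losing starting values of n are exactly the entries labelled L in this table (4 of them).

0, 4, 8, 14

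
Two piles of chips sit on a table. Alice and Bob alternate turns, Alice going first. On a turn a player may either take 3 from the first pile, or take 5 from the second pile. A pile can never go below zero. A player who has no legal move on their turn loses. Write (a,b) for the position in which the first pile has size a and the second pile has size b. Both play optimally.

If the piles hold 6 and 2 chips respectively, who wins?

Bob wins.

Classify positions by backward induction: terminal positions (no move available) are L. From any other position, the mover wins iff some move reaches an L.
No move ever increases a pile, so every position that can arise here has a ≤ 6 and b ≤ 2; it is enough to label the cells with 0 ≤ a ≤ 6 and 0 ≤ b ≤ 2.
Every move lowers a or b (never raises either), so fill the grid row by row in increasing a, and left to right within a row: each cell's successors are then already labelled.
      b=0  b=1  b=2
a=0:    L    L    L
a=1:    L    L    L
a=2:    L    L    L
a=3:    W    W    W
a=4:    W    W    W
a=5:    W    W    W
a=6:    L    L    L
Cells with no legal move (terminal, hence L): (0,0), (0,1), (0,2), (1,0), (1,1), (1,2), (2,0), (2,1), (2,2).
The remaining L cells, each justified by listing all of its moves:
(6,0): the only move is to (3,0)(W), a W ⇒ L
(6,1): the only move is to (3,1)(W), a W ⇒ L
(6,2): the only move is to (3,2)(W), a W ⇒ L
Every other cell has at least one move into one of the L cells above, so it is W.
Every move from (6,2) reaches a W position, so the mover loses.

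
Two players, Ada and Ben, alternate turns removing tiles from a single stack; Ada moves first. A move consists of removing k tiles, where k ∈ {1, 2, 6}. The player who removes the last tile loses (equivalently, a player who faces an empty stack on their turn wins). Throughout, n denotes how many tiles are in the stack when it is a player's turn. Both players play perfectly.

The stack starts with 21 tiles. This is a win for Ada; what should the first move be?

Remove 6, leaving 15.

Classify positions by backward induction: terminal positions (no move available) are W. From any other position, the mover wins iff some move reaches an L.
n=0: no move; the opponent has just taken the last tile and therefore loses → W
n=1: the only move is to 0(W), a W ⇒ L
n=2: can move to 1, which is L ⇒ W
n=3: can move to 1, which is L ⇒ W
n=4: moves to 3(W), 2(W); every one is W ⇒ L
n=5: can move to 4, which is L ⇒ W
n=6: can move to 4, which is L ⇒ W
n=7: can move to 1, which is L ⇒ W
n=8: moves to 7(W), 6(W), 2(W); every one is W ⇒ L
n=9: can move to 8, which is L ⇒ W
n=10: can move to 8, which is L ⇒ W
n=11: moves to 10(W), 9(W), 5(W); every one is W ⇒ L
n=12: can move to 11, which is L ⇒ W
n=13: can move to 11, which is L ⇒ W
n=14: can move to 8, which is L ⇒ W
n=15: moves to 14(W), 13(W), 9(W); every one is W ⇒ L
n=16: can move to 15, which is L ⇒ W
n=17: can move to 15, which is L ⇒ W
n=18: moves to 17(W), 16(W), 12(W); every one is W ⇒ L
n=19: can move to 18, which is L ⇒ W
n=20: can move to 18, which is L ⇒ W
n=21: can move to 15, which is L ⇒ W
From 21, the L positions reachable in one move are: 15.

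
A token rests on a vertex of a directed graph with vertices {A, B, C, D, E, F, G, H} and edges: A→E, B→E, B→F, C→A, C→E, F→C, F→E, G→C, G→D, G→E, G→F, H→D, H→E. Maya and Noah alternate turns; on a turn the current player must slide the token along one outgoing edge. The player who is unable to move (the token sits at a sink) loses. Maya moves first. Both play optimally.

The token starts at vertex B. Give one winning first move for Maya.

Use the standard recursion: the mover loses at a terminal position; elsewhere, the mover wins exactly when some move hands the opponent an L position.
Every edge goes from a vertex to one that appears earlier in the order D, E, A, C, F, B, H, G, so processing vertices in that order labels each vertex after all of its successors.
D: no outgoing edge → L
E: no outgoing edge → L
A: reaches L-position E → W
C: reaches L-position E → W
F: reaches L-position E → W
B: reaches L-position E → W
H: reaches L-position E → W
G: reaches L-position E → W
From B, the L positions reachable in one move are: E.

Move to E.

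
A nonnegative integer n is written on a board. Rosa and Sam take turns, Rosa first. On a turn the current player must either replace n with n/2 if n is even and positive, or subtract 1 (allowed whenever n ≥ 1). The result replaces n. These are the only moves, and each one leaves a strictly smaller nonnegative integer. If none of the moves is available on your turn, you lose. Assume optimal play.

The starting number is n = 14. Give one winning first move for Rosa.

Work bottom-up. With no move the player to move loses. Otherwise the position is W if at least one move leads to an L position for the opponent, and L if every move leads to a W.
n=0: no move → L
n=1: can move to 0, which is L ⇒ W
n=2: the only move is to 1(W), a W ⇒ L
n=3: can move to 2, which is L ⇒ W
n=4: can move to 2, which is L ⇒ W
n=5: the only move is to 4(W), a W ⇒ L
n=6: can move to 5, which is L ⇒ W
n=7: the only move is to 6(W), a W ⇒ L
n=8: can move to 7, which is L ⇒ W
n=9: the only move is to 8(W), a W ⇒ L
n=10: can move to 5, which is L ⇒ W
n=11: the only move is to 10(W), a W ⇒ L
n=12: can move to 11, which is L ⇒ W
n=13: the only move is to 12(W), a W ⇒ L
n=14: can move to 7, which is L ⇒ W
From 14, the L positions reachable in one move are: 7, 13. Any move reaching one of these is winning.

Move to 7.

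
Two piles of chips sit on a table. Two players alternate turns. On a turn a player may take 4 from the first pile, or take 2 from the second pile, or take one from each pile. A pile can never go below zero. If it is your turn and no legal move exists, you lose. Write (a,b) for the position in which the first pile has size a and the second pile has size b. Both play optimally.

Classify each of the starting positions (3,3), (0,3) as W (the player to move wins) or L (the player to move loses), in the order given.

Label each position W (a win for the player to move) or L (a loss). A position with no legal move is L; any other position is W exactly when some move reaches an L, and L when every move reaches a W.
No move ever increases a pile, so every position that can arise here has a ≤ 3 and b ≤ 3; it is enough to label the cells with 0 ≤ a ≤ 3 and 0 ≤ b ≤ 3.
Every move lowers a or b (never raises either), so fill the grid row by row in increasing a, and left to right within a row: each cell's successors are then already labelled.
      b=0  b=1  b=2  b=3
a=0:    L    L    W    W
a=1:    L    W    W    L
a=2:    L    W    W    L
a=3:    L    W    W    L
Cells with no legal move (terminal, hence L): (0,0), (0,1), (1,0), (2,0), (3,0).
The remaining L cells, each justified by listing all of its moves:
(1,3): moves to (1,1)(W), (0,2)(W); every one is W ⇒ L
(2,3): moves to (2,1)(W), (1,2)(W); every one is W ⇒ L
(3,3): moves to (3,1)(W), (2,2)(W); every one is W ⇒ L
Every other cell has at least one move into one of the L cells above, so it is W.
(3,3): one of the L cells justified above, so L
(0,3): the move to (0,1) reaches an L cell, so W

(3,3): L, (0,3): W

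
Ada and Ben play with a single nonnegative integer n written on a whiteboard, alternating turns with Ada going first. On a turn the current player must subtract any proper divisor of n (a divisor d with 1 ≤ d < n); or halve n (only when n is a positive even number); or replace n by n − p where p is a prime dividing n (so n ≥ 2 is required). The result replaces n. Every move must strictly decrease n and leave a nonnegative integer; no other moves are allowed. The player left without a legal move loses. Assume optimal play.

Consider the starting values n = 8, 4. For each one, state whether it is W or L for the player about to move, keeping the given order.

8: W, 4: L

Work bottom-up. With no move the player to move loses. Otherwise the position is W if at least one move leads to an L position for the opponent, and L if every move leads to a W.
n=0: no move → L
n=1: no move → L
n=2: →0(L), so W
n=3: →0(L), so W
n=4: →2(W), 3(W) — all W, so L
n=5: →0(L), so W
n=6: →4(L), so W
n=7: →0(L), so W
n=8: →4(L), so W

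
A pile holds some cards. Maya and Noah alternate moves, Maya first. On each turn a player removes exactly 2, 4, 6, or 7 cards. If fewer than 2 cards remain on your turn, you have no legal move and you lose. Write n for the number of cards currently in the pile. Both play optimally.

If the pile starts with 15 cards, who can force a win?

Maya wins.

Work bottom-up. With no move the player to move loses. Otherwise the position is W if at least one move leads to an L position for the opponent, and L if every move leads to a W.
n=0: no move → L
n=1: no move → L
n=2: W (go to 0, an L position)
n=3: W (go to 1, an L position)
n=4: W (go to 0, an L position)
n=5: W (go to 1, an L position)
n=6: W (go to 0, an L position)
n=7: W (go to 1, an L position)
n=8: W (go to 1, an L position)
n=9: L (options 7(W), 5(W), 3(W), 2(W) are all W)
n=10: L (options 8(W), 6(W), 4(W), 3(W) are all W)
n=11: W (go to 9, an L position)
n=12: W (go to 10, an L position)
n=13: W (go to 9, an L position)
n=14: W (go to 10, an L position)
n=15: W (go to 9, an L position)
From 15 Maya can remove 6, leaving 9, reaching an L position.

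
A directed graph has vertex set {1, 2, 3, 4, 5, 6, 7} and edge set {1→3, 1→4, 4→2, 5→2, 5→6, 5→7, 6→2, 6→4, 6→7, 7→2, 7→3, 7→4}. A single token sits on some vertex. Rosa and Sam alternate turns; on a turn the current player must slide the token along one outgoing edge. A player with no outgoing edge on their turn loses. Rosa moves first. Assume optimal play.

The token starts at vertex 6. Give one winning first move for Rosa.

Move to 2.

Label each position W (a win for the player to move) or L (a loss). A position with no legal move is L; any other position is W exactly when some move reaches an L, and L when every move reaches a W.
Every edge goes from a vertex to one that appears earlier in the order 3, 2, 4, 7, 6, 5, 1, so processing vertices in that order labels each vertex after all of its successors.
3: no outgoing edge → L
2: no outgoing edge → L
4: →2(L), so W
7: →2(L), so W
6: →2(L), so W
5: →2(L), so W
1: →3(L), so W
From 6, the L positions reachable in one move are: 2.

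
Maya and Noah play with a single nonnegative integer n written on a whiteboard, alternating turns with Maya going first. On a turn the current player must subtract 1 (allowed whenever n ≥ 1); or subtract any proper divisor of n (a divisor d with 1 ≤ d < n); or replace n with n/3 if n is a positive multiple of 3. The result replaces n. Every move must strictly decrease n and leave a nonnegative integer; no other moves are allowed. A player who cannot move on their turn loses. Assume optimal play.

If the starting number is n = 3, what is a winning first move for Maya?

Positions with no move are L. A position that does have a move is losing for the player to move precisely when every available move leads to a winning position for the opponent. Fill in the labels:
n=0: no move → L
n=1: can move to 0, which is L ⇒ W
n=2: the only move is to 1(W), a W ⇒ L
n=3: can move to 2, which is L ⇒ W
From 3, the L positions reachable in one move are: 2.

Move to 2.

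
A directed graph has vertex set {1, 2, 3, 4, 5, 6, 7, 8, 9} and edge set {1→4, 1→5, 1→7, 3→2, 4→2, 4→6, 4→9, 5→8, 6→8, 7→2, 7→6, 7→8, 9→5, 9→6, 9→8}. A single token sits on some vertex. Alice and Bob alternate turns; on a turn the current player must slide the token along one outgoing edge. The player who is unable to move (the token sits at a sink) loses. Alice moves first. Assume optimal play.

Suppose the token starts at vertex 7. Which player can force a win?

Classify positions by backward induction: terminal positions (no move available) are L. From any other position, the mover wins iff some move reaches an L.
Every edge goes from a vertex to one that appears earlier in the order 2, 8, 6, 7, 5, 3, 9, 4, 1, so processing vertices in that order labels each vertex after all of its successors.
2: no outgoing edge → L
8: no outgoing edge → L
6: reaches L-position 8 → W
7: reaches L-position 8 → W
5: reaches L-position 8 → W
3: reaches L-position 2 → W
9: reaches L-position 8 → W
4: reaches L-position 2 → W
1: only reaches 4(W), 5(W), 7(W), all W → L
From 7 Alice can move to 8, reaching an L position.

Alice wins.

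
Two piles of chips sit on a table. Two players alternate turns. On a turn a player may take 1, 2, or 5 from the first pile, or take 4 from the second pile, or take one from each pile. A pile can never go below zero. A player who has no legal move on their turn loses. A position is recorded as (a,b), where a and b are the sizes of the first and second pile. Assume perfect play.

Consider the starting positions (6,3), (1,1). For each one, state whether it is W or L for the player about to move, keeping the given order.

Build the W/L table. Terminal = L. A non-terminal position is W if it has a move to some L; otherwise it is L.
No move ever increases a pile, so every position that can arise here has a ≤ 6 and b ≤ 3; it is enough to label the cells with 0 ≤ a ≤ 6 and 0 ≤ b ≤ 3.
Every move lowers a or b (never raises either), so fill the grid row by row in increasing a, and left to right within a row: each cell's successors are then already labelled.
      b=0  b=1  b=2  b=3
a=0:    L    L    L    L
a=1:    W    W    W    W
a=2:    W    W    W    W
a=3:    L    L    L    L
a=4:    W    W    W    W
a=5:    W    W    W    W
a=6:    L    L    L    L
Cells with no legal move (terminal, hence L): (0,0), (0,1), (0,2), (0,3).
The remaining L cells, each justified by listing all of its moves:
(3,0): moves to (2,0)(W), (1,0)(W); every one is W ⇒ L
(3,1): moves to (2,1)(W), (1,1)(W), (2,0)(W); every one is W ⇒ L
(3,2): moves to (2,2)(W), (1,2)(W), (2,1)(W); every one is W ⇒ L
(3,3): moves to (2,3)(W), (1,3)(W), (2,2)(W); every one is W ⇒ L
(6,0): moves to (5,0)(W), (4,0)(W), (1,0)(W); every one is W ⇒ L
(6,1): moves to (5,1)(W), (4,1)(W), (1,1)(W), (5,0)(W); every one is W ⇒ L
(6,2): moves to (5,2)(W), (4,2)(W), (1,2)(W), (5,1)(W); every one is W ⇒ L
(6,3): moves to (5,3)(W), (4,3)(W), (1,3)(W), (5,2)(W); every one is W ⇒ L
Every other cell has at least one move into one of the L cells above, so it is W.
(6,3): one of the L cells justified above, so L
(1,1): the move to (0,1) reaches an L cell, so W

(6,3): L, (1,1): W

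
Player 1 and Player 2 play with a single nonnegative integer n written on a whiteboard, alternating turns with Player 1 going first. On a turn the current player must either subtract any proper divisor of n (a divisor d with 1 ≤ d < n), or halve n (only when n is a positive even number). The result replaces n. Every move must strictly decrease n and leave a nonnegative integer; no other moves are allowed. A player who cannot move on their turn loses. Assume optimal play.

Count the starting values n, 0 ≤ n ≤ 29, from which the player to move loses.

16

Use the standard recursion: the mover loses at a terminal position; elsewhere, the mover wins exactly when some move hands the opponent an L position.
n=0: no move → L
n=1: no move → L
n=2: reaches L-position 1 → W
n=3: only reaches 2(W), which is W → L
n=4: reaches L-position 3 → W
n=5: only reaches 4(W), which is W → L
n=6: reaches L-position 3 → W
n=7: only reaches 6(W), which is W → L
n=8: reaches L-position 7 → W
n=9: only reaches 6(W), 8(W), all W → L
n=10: reaches L-position 5 → W
n=11: only reaches 10(W), which is W → L
n=12: reaches L-position 9 → W
n=13: only reaches 12(W), which is W → L
n=14: reaches L-position 7 → W
n=15: only reaches 10(W), 12(W), 14(W), all W → L
n=16: reaches L-position 15 → W
n=17: only reaches 16(W), which is W → L
n=18: reaches L-position 9 → W
n=19: only reaches 18(W), which is W → L
n=20: reaches L-position 15 → W
n=21: only reaches 14(W), 18(W), 20(W), all W → L
n=22: reaches L-position 11 → W
n=23: only reaches 22(W), which is W → L
n=24: reaches L-position 21 → W
n=25: only reaches 20(W), 24(W), all W → L
n=26: reaches L-position 13 → W
n=27: only reaches 18(W), 24(W), 26(W), all W → L
n=28: reaches L-position 21 → W
n=29: only reaches 28(W), which is W → L
L entries with 0 ≤ n ≤ 29: n = 0, 1, 3, 5, 7, 9, 11, 13, 15, 17, 19, 21, 23, 25, 27, 29; that makes 16.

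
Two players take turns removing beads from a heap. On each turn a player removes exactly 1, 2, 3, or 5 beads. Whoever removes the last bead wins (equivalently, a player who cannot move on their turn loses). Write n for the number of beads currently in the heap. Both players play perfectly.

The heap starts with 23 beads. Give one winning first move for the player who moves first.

Classify positions by backward induction: terminal positions (no move available) are L. From any other position, the mover wins iff some move reaches an L.
n=0: no move → L
n=1: W (go to 0, an L position)
n=2: W (go to 0, an L position)
n=3: W (go to 0, an L position)
n=4: L (options 3(W), 2(W), 1(W) are all W)
n=5: W (go to 4, an L position)
n=6: W (go to 4, an L position)
n=7: W (go to 4, an L position)
n=8: L (options 7(W), 6(W), 5(W), 3(W) are all W)
n=9: W (go to 8, an L position)
n=10: W (go to 8, an L position)
n=11: W (go to 8, an L position)
n=12: L (options 11(W), 10(W), 9(W), 7(W) are all W)
n=13: W (go to 12, an L position)
n=14: W (go to 12, an L position)
n=15: W (go to 12, an L position)
n=16: L (options 15(W), 14(W), 13(W), 11(W) are all W)
n=17: W (go to 16, an L position)
n=18: W (go to 16, an L position)
n=19: W (go to 16, an L position)
n=20: L (options 19(W), 18(W), 17(W), 15(W) are all W)
n=21: W (go to 20, an L position)
n=22: W (go to 20, an L position)
n=23: W (go to 20, an L position)
From 23, the L positions reachable in one move are: 20.

Remove 3, leaving 20.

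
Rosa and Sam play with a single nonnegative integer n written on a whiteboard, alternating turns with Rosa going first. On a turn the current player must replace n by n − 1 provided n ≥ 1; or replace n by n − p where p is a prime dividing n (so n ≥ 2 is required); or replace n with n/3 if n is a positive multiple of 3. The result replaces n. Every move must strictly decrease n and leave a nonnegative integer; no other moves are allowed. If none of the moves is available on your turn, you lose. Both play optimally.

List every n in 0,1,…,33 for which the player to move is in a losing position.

Work bottom-up. With no move the player to move loses. Otherwise the position is W if at least one move leads to an L position for the opponent, and L if every move leads to a W.
n=0: no move → L
n=1: W (go to 0, an L position)
n=2: W (go to 0, an L position)
n=3: W (go to 0, an L position)
n=4: L (options 2(W), 3(W) are all W)
n=5: W (go to 0, an L position)
n=6: W (go to 4, an L position)
n=7: W (go to 0, an L position)
n=8: L (options 6(W), 7(W) are all W)
n=9: W (go to 8, an L position)
n=10: W (go to 8, an L position)
n=11: W (go to 0, an L position)
n=12: W (go to 4, an L position)
n=13: W (go to 0, an L position)
n=14: L (options 7(W), 12(W), 13(W) are all W)
n=15: W (go to 14, an L position)
n=16: W (go to 14, an L position)
n=17: W (go to 0, an L position)
n=18: L (options 6(W), 15(W), 16(W), 17(W) are all W)
n=19: W (go to 0, an L position)
n=20: W (go to 18, an L position)
n=21: W (go to 14, an L position)
n=22: L (options 11(W), 20(W), 21(W) are all W)
n=23: W (go to 0, an L position)
n=24: W (go to 8, an L position)
n=25: L (options 20(W), 24(W) are all W)
n=26: W (go to 25, an L position)
n=27: L (options 9(W), 24(W), 26(W) are all W)
n=28: W (go to 27, an L position)
n=29: W (go to 0, an L position)
n=30: W (go to 25, an L position)
n=31: W (go to 0, an L position)
n=32: L (options 30(W), 31(W) are all W)
n=33: W (go to 22, an L position)
Reading off the rows marked L gives the requested list; there are 9 such values of n.

0, 4, 8, 14, 18, 22, 25, 27, 32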